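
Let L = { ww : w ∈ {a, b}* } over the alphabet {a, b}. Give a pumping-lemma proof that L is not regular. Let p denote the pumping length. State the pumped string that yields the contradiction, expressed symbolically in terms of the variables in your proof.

a^{p+k} b^p a^p b^p

Suppose for contradiction that L is regular, and let p be the pumping length.
Take w = a^p b^p a^p b^p = uu where u = a^pb^p; then w ∈ L and |w| = 4p ≥ p.
Write w = xyz as guaranteed by the lemma, with |xy| ≤ p and y is nonempty.
The first p characters of w are a's, so xy (and hence y) consists only of a's. Write y = a^k, 1 ≤ k ≤ p.
Pump with i = 2: xy^2z = a^{p+k} b^p a^p b^p, of length 4p+k. Suppose this equals vv. The string starts with a and ends with b, so v does too; thus the boundary between the two copies of v is a b→a transition. There is exactly one such transition, at position 2p+k, so |v| = 2p+k and |vv| = 4p+2k ≠ 4p+k since k ≥ 1. So xy^2z ∉ L.
This contradicts the pumping lemma, so L is not regular.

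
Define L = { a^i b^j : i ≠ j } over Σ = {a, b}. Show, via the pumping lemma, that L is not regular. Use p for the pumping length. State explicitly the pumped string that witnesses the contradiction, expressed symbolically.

a^{p+p!} b^{p+p!}

Suppose for contradiction that L is regular, and let p be the pumping length.
Choose w = a^p b^{p+p!}. Since p ≠ p+p!, w ∈ L; and |w| ≥ p.
The pumping lemma gives a decomposition w = xyz where |xy| ≤ p and |y| ≥ 1.
Since the first p symbols of w are all a's and |xy| ≤ p, y lies entirely in the leading a-block: y = a^k for some k with 1 ≤ k ≤ p.
Since 1 ≤ k ≤ p, k divides p!; set t = 1 + p!/k. Then xy^t z has p + (p!/k)·k = p + p! copies of a. Now the a-count equals the b-count, so i ≠ j fails. So xy^t z = a^{p+p!} b^{p+p!} ∉ L.
Contradiction. Therefore L is not regular.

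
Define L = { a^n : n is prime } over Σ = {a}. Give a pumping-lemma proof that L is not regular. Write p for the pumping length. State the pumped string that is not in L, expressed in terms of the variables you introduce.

a^{q(1+k)}

Toward a contradiction, assume L is regular with pumping length p.
Let q be a prime with q ≥ p+2 (infinitely many primes exist), and take w = a^q ∈ L with |w| = q ≥ p.
Write w = xyz as guaranteed by the lemma, with |xy| ≤ p and y is nonempty.
Then y = a^k for some k with 1 ≤ k ≤ p.
Since 1 ≤ k ≤ p, |xz| = q-k. Pump with i = q+1: |xy^{q+1}z| = (q-k)+(q+1)k = q+qk = q(1+k), which is composite (both factors ≥ 2). So xy^{q+1}z = a^{q(1+k)} ∉ L.
This is a contradiction; hence L is not regular.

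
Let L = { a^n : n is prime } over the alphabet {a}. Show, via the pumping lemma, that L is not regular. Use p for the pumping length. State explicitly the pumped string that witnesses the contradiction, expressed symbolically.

Assume L is regular. Let p be the pumping length given by the pumping lemma.
Let q be a prime with q ≥ p+2 (infinitely many primes exist), and take w = a^q ∈ L with |w| = q ≥ p.
The pumping lemma gives a decomposition w = xyz where |xy| ≤ p and |y| ≥ 1.
Then y = a^k for some k with 1 ≤ k ≤ p.
Since 1 ≤ k ≤ p, |xz| = q-k. Pump with i = q+1: |xy^{q+1}z| = (q-k)+(q+1)k = q+qk = q(1+k), which is composite (both factors ≥ 2). So xy^{q+1}z = a^{q(1+k)} ∉ L.
This is a contradiction; hence L is not regular.

a^{q(1+k)}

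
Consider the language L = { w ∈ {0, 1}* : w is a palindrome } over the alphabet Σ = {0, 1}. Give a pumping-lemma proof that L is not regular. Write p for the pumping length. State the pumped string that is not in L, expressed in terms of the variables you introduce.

0^{p+k} 1 0^p

Assume L is regular. Let p be the pumping length given by the pumping lemma.
Take w = 0^p 1 0^p, a palindrome of length 2p+1 ≥ p.
Write w = xyz as guaranteed by the lemma, with |xy| ≤ p and |y| > 0.
The first p characters of w are 0's, so xy (and hence y) consists only of 0's. Write y = 0^k, 1 ≤ k ≤ p.
Pump with i = 2: xy^2z = 0^{p+k} 1 0^p. Its reverse is 0^p 1 0^{p+k}, which differs from xy^2z since k ≥ 1. So xy^2z is not a palindrome and xy^2z ∉ L.
This contradicts the pumping lemma, so L is not regular.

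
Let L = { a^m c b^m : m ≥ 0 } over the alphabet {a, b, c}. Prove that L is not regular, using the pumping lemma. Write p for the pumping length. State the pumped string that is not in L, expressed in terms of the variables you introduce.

a^{p+k} c b^p

Assume L is regular; let p be its pumping constant.
Take w = a^p c b^p ∈ L with |w| = 2p+1 ≥ p.
The pumping lemma gives a decomposition w = xyz where |xy| ≤ p and |y| > 0.
Because |xy| ≤ p and w begins with p copies of a, we have y = a^k with 1 ≤ k ≤ p.
Pump with i = 2: xy^2z = a^{p+k} c b^p, which would require p+k = p. But k ≥ 1, so xy^2z ∉ L.
This contradicts the pumping lemma, so L is not regular.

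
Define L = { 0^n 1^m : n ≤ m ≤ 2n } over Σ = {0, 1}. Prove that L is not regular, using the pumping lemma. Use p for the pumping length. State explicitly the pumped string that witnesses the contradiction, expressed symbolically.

Assume L is regular; let p be its pumping constant.
Take w = 0^p 1^p ∈ L (since p ≤ p ≤ 2p), with |w| = 2p ≥ p.
By the pumping lemma, w = xyz with |xy| ≤ p and y is nonempty.
Since the first p symbols of w are all 0's and |xy| ≤ p, y lies entirely in the leading 0-block: y = 0^k for some k with 1 ≤ k ≤ p.
Pump with i = 2: xy^2z = 0^{p+k} 1^p. Now n = p+k > p = m, so the condition n ≤ m fails. Thus xy^2z ∉ L.
This is a contradiction; hence L is not regular.

0^{p+k} 1^p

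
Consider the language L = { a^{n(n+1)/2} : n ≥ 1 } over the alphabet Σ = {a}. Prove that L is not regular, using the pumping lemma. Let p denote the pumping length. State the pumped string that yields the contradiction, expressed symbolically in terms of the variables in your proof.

Toward a contradiction, assume L is regular with pumping length p.
Take w = a^{p(p+1)/2} ∈ L with |w| = p(p+1)/2 ≥ p.
Write w = xyz as guaranteed by the lemma, with |xy| ≤ p and y is nonempty.
Then y = a^k for some k with 1 ≤ k ≤ p.
Pump with i = 2: xy^2z = a^{p(p+1)/2+k}. Since 1 ≤ k ≤ p, p(p+1)/2 < p(p+1)/2+k ≤ p(p+1)/2+p < (p+1)(p+2)/2, so p(p+1)/2+k is strictly between consecutive triangular numbers. So xy^2z ∉ L.
This is a contradiction; hence L is not regular.

a^{p(p+1)/2+k}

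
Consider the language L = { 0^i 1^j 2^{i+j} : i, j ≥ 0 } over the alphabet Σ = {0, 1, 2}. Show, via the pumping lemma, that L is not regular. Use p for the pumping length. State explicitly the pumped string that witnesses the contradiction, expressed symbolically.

0^{p+k} 1^p 2^{2p}

Assume L is regular; let p be its pumping constant.
Take w = 0^p 1^p 2^{2p} ∈ L (with i=j=p, i+j=2p), |w| = 4p ≥ p.
Write w = xyz as guaranteed by the lemma, with |xy| ≤ p and |y| ≥ 1.
Since the first p symbols of w are all 0's and |xy| ≤ p, y lies entirely in the leading 0-block: y = 0^k for some k with 1 ≤ k ≤ p.
Consider xy^2z = 0^{p+k} 1^p 2^{2p}. Now the 0- and 1-counts sum to 2p+k, but the 2-count is 2p ≠ 2p+k. So xy^2z ∉ L.
This contradicts the pumping lemma, so L is not regular.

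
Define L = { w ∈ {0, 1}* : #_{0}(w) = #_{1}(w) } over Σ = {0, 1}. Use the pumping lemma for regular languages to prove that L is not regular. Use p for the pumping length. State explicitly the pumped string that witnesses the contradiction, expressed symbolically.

0^{p+k} 1^p

Suppose for contradiction that L is regular, and let p be the pumping length.
Choose w = 0^p 1^p ∈ L with |w| = 2p ≥ p.
By the pumping lemma, w = xyz with |xy| ≤ p and |y| ≥ 1.
Because |xy| ≤ p and w begins with p copies of 0, we have y = 0^k with 1 ≤ k ≤ p.
Pump with i = 2: xy^2z = 0^{p+k} 1^p has p+k occurrences of 0 but only p of 1. Since k ≥ 1 the counts differ, so xy^2z ∉ L.
This is a contradiction; hence L is not regular.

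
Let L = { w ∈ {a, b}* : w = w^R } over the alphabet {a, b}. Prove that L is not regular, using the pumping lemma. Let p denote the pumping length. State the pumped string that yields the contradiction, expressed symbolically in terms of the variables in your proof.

a^{p+k} b a^p

Assume L is regular. Let p be the pumping length given by the pumping lemma.
Take w = a^p b a^p, a palindrome of length 2p+1 ≥ p.
The pumping lemma gives a decomposition w = xyz where |xy| ≤ p and y is nonempty.
The first p characters of w are a's, so xy (and hence y) consists only of a's. Write y = a^k, 1 ≤ k ≤ p.
Pump with i = 2: xy^2z = a^{p+k} b a^p. Its reverse is a^p b a^{p+k}, which differs from xy^2z since k ≥ 1. So xy^2z is not a palindrome and xy^2z ∉ L.
This contradicts the pumping lemma, so L is not regular.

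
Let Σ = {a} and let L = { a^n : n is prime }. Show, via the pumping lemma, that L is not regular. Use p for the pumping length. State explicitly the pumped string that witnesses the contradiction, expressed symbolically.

a^{q(1+k)}

Toward a contradiction, assume L is regular with pumping length p.
Let q be a prime with q ≥ p+2 (infinitely many primes exist), and take w = a^q ∈ L with |w| = q ≥ p.
By the pumping lemma, w = xyz with |xy| ≤ p and |y| > 0.
Then y = a^k for some k with 1 ≤ k ≤ p.
Since 1 ≤ k ≤ p, |xz| = q-k. Pump with i = q+1: |xy^{q+1}z| = (q-k)+(q+1)k = q+qk = q(1+k), which is composite (both factors ≥ 2). So xy^{q+1}z = a^{q(1+k)} ∉ L.
This is a contradiction; hence L is not regular.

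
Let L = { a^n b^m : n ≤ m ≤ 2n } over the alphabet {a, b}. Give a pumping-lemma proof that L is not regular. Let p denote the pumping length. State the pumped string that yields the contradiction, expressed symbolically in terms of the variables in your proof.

a^{p+k} b^p

Toward a contradiction, assume L is regular with pumping length p.
Take w = a^p b^p ∈ L (since p ≤ p ≤ 2p), with |w| = 2p ≥ p.
Write w = xyz as guaranteed by the lemma, with |xy| ≤ p and |y| > 0.
Because |xy| ≤ p and w begins with p copies of a, we have y = a^k with 1 ≤ k ≤ p.
Pump with i = 2: xy^2z = a^{p+k} b^p. Now n = p+k > p = m, so the condition n ≤ m fails. Thus xy^2z ∉ L.
Contradiction. Therefore L is not regular.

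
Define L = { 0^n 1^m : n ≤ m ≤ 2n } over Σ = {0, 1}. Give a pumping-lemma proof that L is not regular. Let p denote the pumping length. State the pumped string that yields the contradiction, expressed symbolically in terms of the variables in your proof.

Assume L is regular. Let p be the pumping length given by the pumping lemma.
Take w = 0^p 1^p ∈ L (since p ≤ p ≤ 2p), with |w| = 2p ≥ p.
Write w = xyz as guaranteed by the lemma, with |xy| ≤ p and y is nonempty.
Since the first p symbols of w are all 0's and |xy| ≤ p, y lies entirely in the leading 0-block: y = 0^k for some k with 1 ≤ k ≤ p.
Pump with i = 2: xy^2z = 0^{p+k} 1^p. Now n = p+k > p = m, so the condition n ≤ m fails. Thus xy^2z ∉ L.
This is a contradiction; hence L is not regular.

0^{p+k} 1^p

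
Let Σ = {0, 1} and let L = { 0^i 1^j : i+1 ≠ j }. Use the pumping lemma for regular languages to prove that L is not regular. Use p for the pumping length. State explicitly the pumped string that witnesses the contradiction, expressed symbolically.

Toward a contradiction, assume L is regular with pumping length p.
Choose w = 0^p 1^{p+p!+1}. Since p ≠ (p+p!+1)-1 = p+p!, w ∈ L; and |w| ≥ p.
The pumping lemma gives a decomposition w = xyz where |xy| ≤ p and |y| > 0.
The first p characters of w are 0's, so xy (and hence y) consists only of 0's. Write y = 0^k, 1 ≤ k ≤ p.
Since 1 ≤ k ≤ p, k divides p!; set t = 1 + p!/k. Then xy^t z has p + (p!/k)·k = p + p! copies of 0. Now the 0-count is p+p! and (1-count)-1 = (p+p!+1)-1 = p+p!, so i+1 ≠ j fails. So xy^t z = 0^{p+p!} 1^{p+p!+1} ∉ L.
This contradicts the pumping lemma, so L is not regular.

0^{p+p!} 1^{p+p!+1}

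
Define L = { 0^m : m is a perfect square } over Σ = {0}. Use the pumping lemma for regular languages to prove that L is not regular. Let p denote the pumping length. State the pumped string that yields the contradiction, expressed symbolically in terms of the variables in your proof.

0^{p²+k}

Assume L is regular. Let p be the pumping length given by the pumping lemma.
Take w = 0^{p²} ∈ L with |w| = p² ≥ p.
By the pumping lemma, w = xyz with |xy| ≤ p and y is nonempty.
Then y = 0^k for some k with 1 ≤ k ≤ p.
Pump with i = 2: xy^2z = 0^{p²+k}. Since 1 ≤ k ≤ p, p² < p²+k ≤ p²+p < (p+1)², so p²+k lies strictly between consecutive squares and is not a perfect square. So xy^2z ∉ L.
Contradiction. Therefore L is not regular.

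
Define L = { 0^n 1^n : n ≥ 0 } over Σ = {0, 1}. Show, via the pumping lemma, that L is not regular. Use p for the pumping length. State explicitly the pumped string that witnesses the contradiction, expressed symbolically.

Toward a contradiction, assume L is regular with pumping length p.
Let w = 0^p 1^p ∈ L; note |w| = 2p ≥ p.
The pumping lemma gives a decomposition w = xyz where |xy| ≤ p and y is nonempty.
Because |xy| ≤ p and w begins with p copies of 0, we have y = 0^k with 1 ≤ k ≤ p.
Pump with i = 2: xy^2z = 0^{p+k} 1^p. For this to lie in L we would need p = p+k, which forces k = 0. But k ≥ 1, so xy^2z ∉ L.
This contradicts the pumping lemma, so L is not regular.

0^{p+k} 1^p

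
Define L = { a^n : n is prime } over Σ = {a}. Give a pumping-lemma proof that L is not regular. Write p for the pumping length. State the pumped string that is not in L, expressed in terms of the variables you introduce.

Assume L is regular. Let p be the pumping length given by the pumping lemma.
Let q be a prime with q ≥ p+2 (infinitely many primes exist), and take w = a^q ∈ L with |w| = q ≥ p.
By the pumping lemma, w = xyz with |xy| ≤ p and |y| > 0.
Then y = a^k for some k with 1 ≤ k ≤ p.
Since 1 ≤ k ≤ p, |xz| = q-k. Pump with i = q+1: |xy^{q+1}z| = (q-k)+(q+1)k = q+qk = q(1+k), which is composite (both factors ≥ 2). So xy^{q+1}z = a^{q(1+k)} ∉ L.
Contradiction. Therefore L is not regular.

a^{q(1+k)}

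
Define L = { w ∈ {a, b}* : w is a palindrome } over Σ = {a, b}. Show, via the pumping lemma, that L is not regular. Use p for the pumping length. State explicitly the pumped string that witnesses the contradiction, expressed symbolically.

a^{p+k} b a^p

Assume L is regular. Let p be the pumping length given by the pumping lemma.
Take w = a^p b a^p, a palindrome of length 2p+1 ≥ p.
Write w = xyz as guaranteed by the lemma, with |xy| ≤ p and |y| ≥ 1.
Since the first p symbols of w are all a's and |xy| ≤ p, y lies entirely in the leading a-block: y = a^k for some k with 1 ≤ k ≤ p.
Pump with i = 2: xy^2z = a^{p+k} b a^p. Its reverse is a^p b a^{p+k}, which differs from xy^2z since k ≥ 1. So xy^2z is not a palindrome and xy^2z ∉ L.
Contradiction. Therefore L is not regular.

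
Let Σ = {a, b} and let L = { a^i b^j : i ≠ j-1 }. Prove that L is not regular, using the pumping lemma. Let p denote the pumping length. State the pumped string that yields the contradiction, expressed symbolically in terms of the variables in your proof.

a^{p+p!} b^{p+p!+1}

Assume L is regular. Let p be the pumping length given by the pumping lemma.
Choose w = a^p b^{p+p!+1}. Since p ≠ (p+p!+1)-1 = p+p!, w ∈ L; and |w| ≥ p.
The pumping lemma gives a decomposition w = xyz where |xy| ≤ p and |y| > 0.
Because |xy| ≤ p and w begins with p copies of a, we have y = a^k with 1 ≤ k ≤ p.
Since 1 ≤ k ≤ p, k divides p!; set t = 1 + p!/k. Then xy^t z has p + (p!/k)·k = p + p! copies of a. Now the a-count is p+p! and (b-count)-1 = (p+p!+1)-1 = p+p!, so i ≠ j-1 fails. So xy^t z = a^{p+p!} b^{p+p!+1} ∉ L.
This contradicts the pumping lemma, so L is not regular.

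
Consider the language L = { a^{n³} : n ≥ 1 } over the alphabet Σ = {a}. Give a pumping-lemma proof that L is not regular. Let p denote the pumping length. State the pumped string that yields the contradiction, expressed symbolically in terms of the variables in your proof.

Suppose for contradiction that L is regular, and let p be the pumping length.
Take w = a^{p³} ∈ L with |w| = p³ ≥ p.
By the pumping lemma, w = xyz with |xy| ≤ p and y is nonempty.
Then y = a^k for some k with 1 ≤ k ≤ p.
Pump with i = 2: xy^2z = a^{p³+k}. Since 1 ≤ k ≤ p, p³ < p³+k ≤ p³+p < p³+3p²+3p+1 = (p+1)³, so p³+k is not a perfect cube. So xy^2z ∉ L.
This is a contradiction; hence L is not regular.

a^{p³+k}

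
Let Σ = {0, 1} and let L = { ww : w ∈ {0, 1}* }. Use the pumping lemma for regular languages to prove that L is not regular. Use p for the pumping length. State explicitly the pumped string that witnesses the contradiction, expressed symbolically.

Toward a contradiction, assume L is regular with pumping length p.
Take w = 0^p 1^p 0^p 1^p = uu where u = 0^p1^p; then w ∈ L and |w| = 4p ≥ p.
The pumping lemma gives a decomposition w = xyz where |xy| ≤ p and y is nonempty.
The first p characters of w are 0's, so xy (and hence y) consists only of 0's. Write y = 0^k, 1 ≤ k ≤ p.
Pump with i = 2: xy^2z = 0^{p+k} 1^p 0^p 1^p, of length 4p+k. Suppose this equals vv. The string starts with 0 and ends with 1, so v does too; thus the boundary between the two copies of v is a 1→0 transition. There is exactly one such transition, at position 2p+k, so |v| = 2p+k and |vv| = 4p+2k ≠ 4p+k since k ≥ 1. So xy^2z ∉ L.
Contradiction. Therefore L is not regular.

0^{p+k} 1^p 0^p 1^p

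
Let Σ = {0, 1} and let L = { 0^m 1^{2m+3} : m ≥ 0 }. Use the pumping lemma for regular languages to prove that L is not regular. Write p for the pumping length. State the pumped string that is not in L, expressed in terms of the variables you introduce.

Assume L is regular. Let p be the pumping length given by the pumping lemma.
Choose w = 0^p 1^{2p+3}, which is in L with |w| = 3p+3 ≥ p.
Write w = xyz as guaranteed by the lemma, with |xy| ≤ p and y is nonempty.
Because |xy| ≤ p and w begins with p copies of 0, we have y = 0^k with 1 ≤ k ≤ p.
Pump with i = 2: xy^2z = 0^{p+k} 1^{2p+3}. For this to lie in L we would need 2p+3 = 2(p+k)+3, which forces k = 0. But k ≥ 1, so xy^2z ∉ L.
This contradicts the pumping lemma, so L is not regular.

0^{p+k} 1^{2p+3}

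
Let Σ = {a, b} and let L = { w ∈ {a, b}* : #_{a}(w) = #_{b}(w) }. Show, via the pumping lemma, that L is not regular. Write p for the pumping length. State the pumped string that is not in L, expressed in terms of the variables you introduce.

a^{p+k} b^p

Assume L is regular. Let p be the pumping length given by the pumping lemma.
Choose w = a^p b^p ∈ L with |w| = 2p ≥ p.
By the pumping lemma, w = xyz with |xy| ≤ p and |y| > 0.
Because |xy| ≤ p and w begins with p copies of a, we have y = a^k with 1 ≤ k ≤ p.
Pump with i = 2: xy^2z = a^{p+k} b^p has p+k occurrences of a but only p of b. Since k ≥ 1 the counts differ, so xy^2z ∉ L.
This is a contradiction; hence L is not regular.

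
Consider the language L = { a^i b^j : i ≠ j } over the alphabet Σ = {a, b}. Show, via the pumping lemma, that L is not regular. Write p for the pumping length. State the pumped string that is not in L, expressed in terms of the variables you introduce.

a^{p+p!} b^{p+p!}

Assume L is regular. Let p be the pumping length given by the pumping lemma.
Choose w = a^p b^{p+p!}. Since p ≠ p+p!, w ∈ L; and |w| ≥ p.
By the pumping lemma, w = xyz with |xy| ≤ p and |y| ≥ 1.
Because |xy| ≤ p and w begins with p copies of a, we have y = a^k with 1 ≤ k ≤ p.
Since 1 ≤ k ≤ p, k divides p!; set t = 1 + p!/k. Then xy^t z has p + (p!/k)·k = p + p! copies of a. Now the a-count equals the b-count, so i ≠ j fails. So xy^t z = a^{p+p!} b^{p+p!} ∉ L.
This is a contradiction; hence L is not regular.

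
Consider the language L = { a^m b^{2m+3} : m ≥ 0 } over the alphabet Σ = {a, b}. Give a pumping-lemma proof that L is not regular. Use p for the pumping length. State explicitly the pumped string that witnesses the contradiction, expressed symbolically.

Suppose for contradiction that L is regular, and let p be the pumping length.
Choose w = a^p b^{2p+3}, which is in L with |w| = 3p+3 ≥ p.
The pumping lemma gives a decomposition w = xyz where |xy| ≤ p and y is nonempty.
Since the first p symbols of w are all a's and |xy| ≤ p, y lies entirely in the leading a-block: y = a^k for some k with 1 ≤ k ≤ p.
Pump with i = 2: xy^2z = a^{p+k} b^{2p+3}. For this to lie in L we would need 2p+3 = 2(p+k)+3, which forces k = 0. But k ≥ 1, so xy^2z ∉ L.
Contradiction. Therefore L is not regular.

a^{p+k} b^{2p+3}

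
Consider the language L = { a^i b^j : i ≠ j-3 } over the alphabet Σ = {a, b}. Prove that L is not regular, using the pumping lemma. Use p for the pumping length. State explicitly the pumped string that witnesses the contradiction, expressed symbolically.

Assume L is regular. Let p be the pumping length given by the pumping lemma.
Choose w = a^p b^{p+p!+3}. Since p ≠ (p+p!+3)-3 = p+p!, w ∈ L; and |w| ≥ p.
The pumping lemma gives a decomposition w = xyz where |xy| ≤ p and |y| ≥ 1.
Because |xy| ≤ p and w begins with p copies of a, we have y = a^k with 1 ≤ k ≤ p.
Since 1 ≤ k ≤ p, k divides p!; set t = 1 + p!/k. Then xy^t z has p + (p!/k)·k = p + p! copies of a. Now the a-count is p+p! and (b-count)-3 = (p+p!+3)-3 = p+p!, so i ≠ j-3 fails. So xy^t z = a^{p+p!} b^{p+p!+3} ∉ L.
Contradiction. Therefore L is not regular.

a^{p+p!} b^{p+p!+3}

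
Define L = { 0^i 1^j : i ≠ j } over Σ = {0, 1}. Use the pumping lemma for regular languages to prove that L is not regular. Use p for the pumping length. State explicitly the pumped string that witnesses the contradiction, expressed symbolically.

Assume L is regular; let p be its pumping constant.
Choose w = 0^p 1^{p+p!}. Since p ≠ p+p!, w ∈ L; and |w| ≥ p.
By the pumping lemma, w = xyz with |xy| ≤ p and y is nonempty.
The first p characters of w are 0's, so xy (and hence y) consists only of 0's. Write y = 0^k, 1 ≤ k ≤ p.
Since 1 ≤ k ≤ p, k divides p!; set t = 1 + p!/k. Then xy^t z has p + (p!/k)·k = p + p! copies of 0. Now the 0-count equals the 1-count, so i ≠ j fails. So xy^t z = 0^{p+p!} 1^{p+p!} ∉ L.
Contradiction. Therefore L is not regular.

0^{p+p!} 1^{p+p!}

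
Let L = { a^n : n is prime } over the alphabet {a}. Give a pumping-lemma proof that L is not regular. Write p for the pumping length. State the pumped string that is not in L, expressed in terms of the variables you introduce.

a^{q(1+k)}

Assume L is regular; let p be its pumping constant.
Let q be a prime with q ≥ p+2 (infinitely many primes exist), and take w = a^q ∈ L with |w| = q ≥ p.
The pumping lemma gives a decomposition w = xyz where |xy| ≤ p and |y| ≥ 1.
Then y = a^k for some k with 1 ≤ k ≤ p.
Since 1 ≤ k ≤ p, |xz| = q-k. Pump with i = q+1: |xy^{q+1}z| = (q-k)+(q+1)k = q+qk = q(1+k), which is composite (both factors ≥ 2). So xy^{q+1}z = a^{q(1+k)} ∉ L.
Contradiction. Therefore L is not regular.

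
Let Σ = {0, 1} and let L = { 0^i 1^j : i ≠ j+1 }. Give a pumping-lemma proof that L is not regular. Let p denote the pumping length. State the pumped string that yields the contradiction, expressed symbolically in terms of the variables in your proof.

Toward a contradiction, assume L is regular with pumping length p.
Choose w = 0^p 1^{p+p!-1}. Since p ≠ (p+p!-1)+1 = p+p!, w ∈ L; and |w| ≥ p.
Write w = xyz as guaranteed by the lemma, with |xy| ≤ p and y is nonempty.
Because |xy| ≤ p and w begins with p copies of 0, we have y = 0^k with 1 ≤ k ≤ p.
Since 1 ≤ k ≤ p, k divides p!; set t = 1 + p!/k. Then xy^t z has p + (p!/k)·k = p + p! copies of 0. Now the 0-count is p+p! and (1-count)+1 = (p+p!-1)+1 = p+p!, so i ≠ j+1 fails. So xy^t z = 0^{p+p!} 1^{p+p!-1} ∉ L.
This contradicts the pumping lemma, so L is not regular.

0^{p+p!} 1^{p+p!-1}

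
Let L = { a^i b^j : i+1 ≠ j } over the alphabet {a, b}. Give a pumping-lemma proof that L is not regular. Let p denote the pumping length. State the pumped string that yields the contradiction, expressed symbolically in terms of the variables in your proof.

Assume L is regular; let p be its pumping constant.
Choose w = a^p b^{p+p!+1}. Since p ≠ (p+p!+1)-1 = p+p!, w ∈ L; and |w| ≥ p.
The pumping lemma gives a decomposition w = xyz where |xy| ≤ p and y is nonempty.
Because |xy| ≤ p and w begins with p copies of a, we have y = a^k with 1 ≤ k ≤ p.
Since 1 ≤ k ≤ p, k divides p!; set t = 1 + p!/k. Then xy^t z has p + (p!/k)·k = p + p! copies of a. Now the a-count is p+p! and (b-count)-1 = (p+p!+1)-1 = p+p!, so i+1 ≠ j fails. So xy^t z = a^{p+p!} b^{p+p!+1} ∉ L.
Contradiction. Therefore L is not regular.

a^{p+p!} b^{p+p!+1}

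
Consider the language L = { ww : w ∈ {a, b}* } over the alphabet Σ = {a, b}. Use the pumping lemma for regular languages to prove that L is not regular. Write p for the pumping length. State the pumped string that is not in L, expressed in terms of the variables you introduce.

a^{p+k} b^p a^p b^p

Assume L is regular; let p be its pumping constant.
Take w = a^p b^p a^p b^p = uu where u = a^pb^p; then w ∈ L and |w| = 4p ≥ p.
The pumping lemma gives a decomposition w = xyz where |xy| ≤ p and |y| ≥ 1.
Since the first p symbols of w are all a's and |xy| ≤ p, y lies entirely in the leading a-block: y = a^k for some k with 1 ≤ k ≤ p.
Pump with i = 2: xy^2z = a^{p+k} b^p a^p b^p, of length 4p+k. Suppose this equals vv. The string starts with a and ends with b, so v does too; thus the boundary between the two copies of v is a b→a transition. There is exactly one such transition, at position 2p+k, so |v| = 2p+k and |vv| = 4p+2k ≠ 4p+k since k ≥ 1. So xy^2z ∉ L.
This contradicts the pumping lemma, so L is not regular.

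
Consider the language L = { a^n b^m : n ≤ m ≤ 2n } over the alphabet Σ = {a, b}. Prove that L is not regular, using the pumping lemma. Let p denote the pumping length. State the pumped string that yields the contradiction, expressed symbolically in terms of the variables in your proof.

Toward a contradiction, assume L is regular with pumping length p.
Take w = a^p b^p ∈ L (since p ≤ p ≤ 2p), with |w| = 2p ≥ p.
The pumping lemma gives a decomposition w = xyz where |xy| ≤ p and |y| ≥ 1.
Since the first p symbols of w are all a's and |xy| ≤ p, y lies entirely in the leading a-block: y = a^k for some k with 1 ≤ k ≤ p.
Pump with i = 2: xy^2z = a^{p+k} b^p. Now n = p+k > p = m, so the condition n ≤ m fails. Thus xy^2z ∉ L.
This contradicts the pumping lemma, so L is not regular.

a^{p+k} b^p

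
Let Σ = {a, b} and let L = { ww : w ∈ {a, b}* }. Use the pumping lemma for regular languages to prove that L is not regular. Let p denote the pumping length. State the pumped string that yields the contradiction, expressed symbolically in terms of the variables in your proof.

Suppose for contradiction that L is regular, and let p be the pumping length.
Take w = a^p b^p a^p b^p = uu where u = a^pb^p; then w ∈ L and |w| = 4p ≥ p.
The pumping lemma gives a decomposition w = xyz where |xy| ≤ p and |y| ≥ 1.
The first p characters of w are a's, so xy (and hence y) consists only of a's. Write y = a^k, 1 ≤ k ≤ p.
Pump with i = 2: xy^2z = a^{p+k} b^p a^p b^p, of length 4p+k. Suppose this equals vv. The string starts with a and ends with b, so v does too; thus the boundary between the two copies of v is a b→a transition. There is exactly one such transition, at position 2p+k, so |v| = 2p+k and |vv| = 4p+2k ≠ 4p+k since k ≥ 1. So xy^2z ∉ L.
This is a contradiction; hence L is not regular.

a^{p+k} b^p a^p b^p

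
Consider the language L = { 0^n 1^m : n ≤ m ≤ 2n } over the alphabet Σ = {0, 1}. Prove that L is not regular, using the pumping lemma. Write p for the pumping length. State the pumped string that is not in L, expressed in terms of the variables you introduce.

0^{p+k} 1^p

Toward a contradiction, assume L is regular with pumping length p.
Take w = 0^p 1^p ∈ L (since p ≤ p ≤ 2p), with |w| = 2p ≥ p.
Write w = xyz as guaranteed by the lemma, with |xy| ≤ p and |y| ≥ 1.
Because |xy| ≤ p and w begins with p copies of 0, we have y = 0^k with 1 ≤ k ≤ p.
Pump with i = 2: xy^2z = 0^{p+k} 1^p. Now n = p+k > p = m, so the condition n ≤ m fails. Thus xy^2z ∉ L.
Contradiction. Therefore L is not regular.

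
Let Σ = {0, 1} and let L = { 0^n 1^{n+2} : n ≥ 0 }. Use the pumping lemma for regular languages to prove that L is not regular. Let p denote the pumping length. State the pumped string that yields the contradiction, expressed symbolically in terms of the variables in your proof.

0^{p+k} 1^{p+2}

Toward a contradiction, assume L is regular with pumping length p.
Choose w = 0^p 1^{p+2}, which is in L with |w| = 2p+2 ≥ p.
By the pumping lemma, w = xyz with |xy| ≤ p and |y| > 0.
The first p characters of w are 0's, so xy (and hence y) consists only of 0's. Write y = 0^k, 1 ≤ k ≤ p.
Pump with i = 2: xy^2z = 0^{p+k} 1^{p+2}. For this to lie in L we would need p+2 = (p+k)+2, which forces k = 0. But k ≥ 1, so xy^2z ∉ L.
This is a contradiction; hence L is not regular.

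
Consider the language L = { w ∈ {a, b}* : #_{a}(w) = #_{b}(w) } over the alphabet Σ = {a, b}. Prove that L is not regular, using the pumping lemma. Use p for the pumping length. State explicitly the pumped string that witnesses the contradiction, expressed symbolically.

a^{p+k} b^p

Toward a contradiction, assume L is regular with pumping length p.
Choose w = a^p b^p ∈ L with |w| = 2p ≥ p.
The pumping lemma gives a decomposition w = xyz where |xy| ≤ p and |y| > 0.
Because |xy| ≤ p and w begins with p copies of a, we have y = a^k with 1 ≤ k ≤ p.
Pump with i = 2: xy^2z = a^{p+k} b^p has p+k occurrences of a but only p of b. Since k ≥ 1 the counts differ, so xy^2z ∉ L.
This contradicts the pumping lemma, so L is not regular.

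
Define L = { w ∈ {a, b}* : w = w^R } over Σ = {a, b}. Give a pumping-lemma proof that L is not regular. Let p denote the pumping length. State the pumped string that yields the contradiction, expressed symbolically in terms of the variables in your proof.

a^{p+k} b a^p

Toward a contradiction, assume L is regular with pumping length p.
Take w = a^p b a^p, a palindrome of length 2p+1 ≥ p.
The pumping lemma gives a decomposition w = xyz where |xy| ≤ p and |y| > 0.
The first p characters of w are a's, so xy (and hence y) consists only of a's. Write y = a^k, 1 ≤ k ≤ p.
Pump with i = 2: xy^2z = a^{p+k} b a^p. Its reverse is a^p b a^{p+k}, which differs from xy^2z since k ≥ 1. So xy^2z is not a palindrome and xy^2z ∉ L.
This is a contradiction; hence L is not regular.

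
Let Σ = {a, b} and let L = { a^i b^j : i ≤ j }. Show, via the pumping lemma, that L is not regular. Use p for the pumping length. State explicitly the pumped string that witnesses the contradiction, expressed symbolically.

Suppose for contradiction that L is regular, and let p be the pumping length.
Choose w = a^p b^p ∈ L, with |w| = 2p ≥ p.
By the pumping lemma, w = xyz with |xy| ≤ p and y is nonempty.
Because |xy| ≤ p and w begins with p copies of a, we have y = a^k with 1 ≤ k ≤ p.
Consider xy^2z = a^{p+k} b^p. Since k ≥ 1, the a-count p+k exceeds the b-count p, so i ≤ j fails; thus xy^2z ∉ L.
Contradiction. Therefore L is not regular.

a^{p+k} b^p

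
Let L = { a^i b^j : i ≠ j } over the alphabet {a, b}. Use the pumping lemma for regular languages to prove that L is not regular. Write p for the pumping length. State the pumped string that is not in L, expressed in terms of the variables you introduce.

Suppose for contradiction that L is regular, and let p be the pumping length.
Choose w = a^p b^{p+p!}. Since p ≠ p+p!, w ∈ L; and |w| ≥ p.
By the pumping lemma, w = xyz with |xy| ≤ p and |y| > 0.
The first p characters of w are a's, so xy (and hence y) consists only of a's. Write y = a^k, 1 ≤ k ≤ p.
Since 1 ≤ k ≤ p, k divides p!; set t = 1 + p!/k. Then xy^t z has p + (p!/k)·k = p + p! copies of a. Now the a-count equals the b-count, so i ≠ j fails. So xy^t z = a^{p+p!} b^{p+p!} ∉ L.
This is a contradiction; hence L is not regular.

a^{p+p!} b^{p+p!}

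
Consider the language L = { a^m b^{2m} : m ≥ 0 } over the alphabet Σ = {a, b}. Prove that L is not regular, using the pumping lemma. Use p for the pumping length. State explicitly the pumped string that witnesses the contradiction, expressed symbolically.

Suppose for contradiction that L is regular, and let p be the pumping length.
Let w = a^p b^{2p} ∈ L; note |w| = 3p ≥ p.
By the pumping lemma, w = xyz with |xy| ≤ p and y is nonempty.
Because |xy| ≤ p and w begins with p copies of a, we have y = a^k with 1 ≤ k ≤ p.
Pump with i = 2: xy^2z = a^{p+k} b^{2p}. For this to lie in L we would need 2p = 2(p+k), which forces k = 0. But k ≥ 1, so xy^2z ∉ L.
Contradiction. Therefore L is not regular.

a^{p+k} b^{2p}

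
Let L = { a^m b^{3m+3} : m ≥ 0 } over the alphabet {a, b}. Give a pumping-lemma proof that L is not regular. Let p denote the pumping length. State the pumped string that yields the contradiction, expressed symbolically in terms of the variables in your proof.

a^{p+k} b^{3p+3}

Assume L is regular; let p be its pumping constant.
Let w = a^p b^{3p+3} ∈ L; note |w| = 4p+3 ≥ p.
The pumping lemma gives a decomposition w = xyz where |xy| ≤ p and |y| ≥ 1.
Because |xy| ≤ p and w begins with p copies of a, we have y = a^k with 1 ≤ k ≤ p.
Pump with i = 2: xy^2z = a^{p+k} b^{3p+3}. For this to lie in L we would need 3p+3 = 3(p+k)+3, which forces k = 0. But k ≥ 1, so xy^2z ∉ L.
Contradiction. Therefore L is not regular.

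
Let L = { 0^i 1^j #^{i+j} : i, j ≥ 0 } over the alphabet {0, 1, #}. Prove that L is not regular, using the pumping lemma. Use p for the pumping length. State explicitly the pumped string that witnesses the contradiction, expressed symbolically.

Assume L is regular; let p be its pumping constant.
Take w = 0^p 1^p #^{2p} ∈ L (with i=j=p, i+j=2p), |w| = 4p ≥ p.
The pumping lemma gives a decomposition w = xyz where |xy| ≤ p and |y| > 0.
The first p characters of w are 0's, so xy (and hence y) consists only of 0's. Write y = 0^k, 1 ≤ k ≤ p.
Consider xy^2z = 0^{p+k} 1^p #^{2p}. Now the 0- and 1-counts sum to 2p+k, but the #-count is 2p ≠ 2p+k. So xy^2z ∉ L.
This is a contradiction; hence L is not regular.

0^{p+k} 1^p #^{2p}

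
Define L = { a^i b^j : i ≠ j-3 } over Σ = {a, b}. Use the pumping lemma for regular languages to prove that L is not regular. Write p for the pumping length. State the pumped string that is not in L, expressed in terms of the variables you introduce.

Assume L is regular. Let p be the pumping length given by the pumping lemma.
Choose w = a^p b^{p+p!+3}. Since p ≠ (p+p!+3)-3 = p+p!, w ∈ L; and |w| ≥ p.
Write w = xyz as guaranteed by the lemma, with |xy| ≤ p and |y| > 0.
The first p characters of w are a's, so xy (and hence y) consists only of a's. Write y = a^k, 1 ≤ k ≤ p.
Since 1 ≤ k ≤ p, k divides p!; set t = 1 + p!/k. Then xy^t z has p + (p!/k)·k = p + p! copies of a. Now the a-count is p+p! and (b-count)-3 = (p+p!+3)-3 = p+p!, so i ≠ j-3 fails. So xy^t z = a^{p+p!} b^{p+p!+3} ∉ L.
This is a contradiction; hence L is not regular.

a^{p+p!} b^{p+p!+3}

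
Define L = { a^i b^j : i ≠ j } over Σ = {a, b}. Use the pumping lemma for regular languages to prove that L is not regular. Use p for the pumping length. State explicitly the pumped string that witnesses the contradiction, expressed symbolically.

a^{p+p!} b^{p+p!}

Toward a contradiction, assume L is regular with pumping length p.
Choose w = a^p b^{p+p!}. Since p ≠ p+p!, w ∈ L; and |w| ≥ p.
By the pumping lemma, w = xyz with |xy| ≤ p and |y| > 0.
Because |xy| ≤ p and w begins with p copies of a, we have y = a^k with 1 ≤ k ≤ p.
Since 1 ≤ k ≤ p, k divides p!; set t = 1 + p!/k. Then xy^t z has p + (p!/k)·k = p + p! copies of a. Now the a-count equals the b-count, so i ≠ j fails. So xy^t z = a^{p+p!} b^{p+p!} ∉ L.
Contradiction. Therefore L is not regular.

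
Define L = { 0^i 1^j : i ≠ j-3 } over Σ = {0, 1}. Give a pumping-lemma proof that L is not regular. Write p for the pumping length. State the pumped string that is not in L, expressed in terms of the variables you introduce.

Toward a contradiction, assume L is regular with pumping length p.
Choose w = 0^p 1^{p+p!+3}. Since p ≠ (p+p!+3)-3 = p+p!, w ∈ L; and |w| ≥ p.
The pumping lemma gives a decomposition w = xyz where |xy| ≤ p and |y| > 0.
The first p characters of w are 0's, so xy (and hence y) consists only of 0's. Write y = 0^k, 1 ≤ k ≤ p.
Since 1 ≤ k ≤ p, k divides p!; set t = 1 + p!/k. Then xy^t z has p + (p!/k)·k = p + p! copies of 0. Now the 0-count is p+p! and (1-count)-3 = (p+p!+3)-3 = p+p!, so i ≠ j-3 fails. So xy^t z = 0^{p+p!} 1^{p+p!+3} ∉ L.
This is a contradiction; hence L is not regular.

0^{p+p!} 1^{p+p!+3}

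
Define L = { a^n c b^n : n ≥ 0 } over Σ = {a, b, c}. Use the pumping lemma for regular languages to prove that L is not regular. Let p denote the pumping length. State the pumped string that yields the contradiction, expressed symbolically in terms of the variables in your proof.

a^{p+k} c b^p

Assume L is regular; let p be its pumping constant.
Take w = a^p c b^p ∈ L with |w| = 2p+1 ≥ p.
By the pumping lemma, w = xyz with |xy| ≤ p and y is nonempty.
Since the first p symbols of w are all a's and |xy| ≤ p, y lies entirely in the leading a-block: y = a^k for some k with 1 ≤ k ≤ p.
Pump with i = 2: xy^2z = a^{p+k} c b^p, which would require p+k = p. But k ≥ 1, so xy^2z ∉ L.
This contradicts the pumping lemma, so L is not regular.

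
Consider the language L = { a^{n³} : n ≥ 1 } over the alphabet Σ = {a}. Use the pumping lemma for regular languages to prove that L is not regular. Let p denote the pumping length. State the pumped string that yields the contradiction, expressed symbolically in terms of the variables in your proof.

a^{p³+k}

Toward a contradiction, assume L is regular with pumping length p.
Take w = a^{p³} ∈ L with |w| = p³ ≥ p.
By the pumping lemma, w = xyz with |xy| ≤ p and |y| > 0.
Then y = a^k for some k with 1 ≤ k ≤ p.
Pump with i = 2: xy^2z = a^{p³+k}. Since 1 ≤ k ≤ p, p³ < p³+k ≤ p³+p < p³+3p²+3p+1 = (p+1)³, so p³+k is not a perfect cube. So xy^2z ∉ L.
This contradicts the pumping lemma, so L is not regular.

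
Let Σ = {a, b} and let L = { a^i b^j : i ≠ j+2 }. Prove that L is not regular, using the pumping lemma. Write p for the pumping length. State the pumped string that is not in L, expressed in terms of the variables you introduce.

a^{p+p!} b^{p+p!-2}

Assume L is regular. Let p be the pumping length given by the pumping lemma.
Choose w = a^p b^{p+p!-2}. Since p ≠ (p+p!-2)+2 = p+p!, w ∈ L; and |w| ≥ p.
Write w = xyz as guaranteed by the lemma, with |xy| ≤ p and |y| ≥ 1.
Since the first p symbols of w are all a's and |xy| ≤ p, y lies entirely in the leading a-block: y = a^k for some k with 1 ≤ k ≤ p.
Since 1 ≤ k ≤ p, k divides p!; set t = 1 + p!/k. Then xy^t z has p + (p!/k)·k = p + p! copies of a. Now the a-count is p+p! and (b-count)+2 = (p+p!-2)+2 = p+p!, so i ≠ j+2 fails. So xy^t z = a^{p+p!} b^{p+p!-2} ∉ L.
This contradicts the pumping lemma, so L is not regular.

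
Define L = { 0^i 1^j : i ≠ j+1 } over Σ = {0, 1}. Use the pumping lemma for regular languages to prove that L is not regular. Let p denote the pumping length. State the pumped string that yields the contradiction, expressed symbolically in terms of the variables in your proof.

0^{p+p!} 1^{p+p!-1}

Toward a contradiction, assume L is regular with pumping length p.
Choose w = 0^p 1^{p+p!-1}. Since p ≠ (p+p!-1)+1 = p+p!, w ∈ L; and |w| ≥ p.
By the pumping lemma, w = xyz with |xy| ≤ p and |y| > 0.
The first p characters of w are 0's, so xy (and hence y) consists only of 0's. Write y = 0^k, 1 ≤ k ≤ p.
Since 1 ≤ k ≤ p, k divides p!; set t = 1 + p!/k. Then xy^t z has p + (p!/k)·k = p + p! copies of 0. Now the 0-count is p+p! and (1-count)+1 = (p+p!-1)+1 = p+p!, so i ≠ j+1 fails. So xy^t z = 0^{p+p!} 1^{p+p!-1} ∉ L.
Contradiction. Therefore L is not regular.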